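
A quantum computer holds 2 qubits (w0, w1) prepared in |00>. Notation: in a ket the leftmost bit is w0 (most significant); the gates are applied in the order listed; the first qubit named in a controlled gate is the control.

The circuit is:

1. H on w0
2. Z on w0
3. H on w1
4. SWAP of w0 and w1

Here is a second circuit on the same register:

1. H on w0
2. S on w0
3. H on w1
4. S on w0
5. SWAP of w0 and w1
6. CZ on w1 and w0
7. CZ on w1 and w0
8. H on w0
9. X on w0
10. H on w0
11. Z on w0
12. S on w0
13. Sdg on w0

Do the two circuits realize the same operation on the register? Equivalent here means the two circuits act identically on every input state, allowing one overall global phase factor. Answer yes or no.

Yes — the two circuits implement the same unitary up to a global phase.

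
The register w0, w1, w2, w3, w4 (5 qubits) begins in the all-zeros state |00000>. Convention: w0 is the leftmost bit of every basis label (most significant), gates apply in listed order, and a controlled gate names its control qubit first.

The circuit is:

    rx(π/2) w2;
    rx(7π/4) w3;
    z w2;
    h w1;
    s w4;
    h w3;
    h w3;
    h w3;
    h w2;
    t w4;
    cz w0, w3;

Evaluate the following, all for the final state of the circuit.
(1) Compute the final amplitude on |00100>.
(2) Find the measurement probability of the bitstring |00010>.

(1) The amplitude on |00100> is -sqrt(sqrt(2) + 2)/8 - sqrt(2 - sqrt(2))/8 - I*sqrt(2 - sqrt(2))/8 + I*sqrt(sqrt(2) + 2)/8.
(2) The probability of measuring |00010> is 1/8.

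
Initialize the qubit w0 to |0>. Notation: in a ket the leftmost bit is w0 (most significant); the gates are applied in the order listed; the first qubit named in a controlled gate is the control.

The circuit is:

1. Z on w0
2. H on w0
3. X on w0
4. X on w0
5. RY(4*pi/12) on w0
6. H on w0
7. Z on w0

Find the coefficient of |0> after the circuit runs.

The final state's coefficient on |0> equals sqrt(3)/2.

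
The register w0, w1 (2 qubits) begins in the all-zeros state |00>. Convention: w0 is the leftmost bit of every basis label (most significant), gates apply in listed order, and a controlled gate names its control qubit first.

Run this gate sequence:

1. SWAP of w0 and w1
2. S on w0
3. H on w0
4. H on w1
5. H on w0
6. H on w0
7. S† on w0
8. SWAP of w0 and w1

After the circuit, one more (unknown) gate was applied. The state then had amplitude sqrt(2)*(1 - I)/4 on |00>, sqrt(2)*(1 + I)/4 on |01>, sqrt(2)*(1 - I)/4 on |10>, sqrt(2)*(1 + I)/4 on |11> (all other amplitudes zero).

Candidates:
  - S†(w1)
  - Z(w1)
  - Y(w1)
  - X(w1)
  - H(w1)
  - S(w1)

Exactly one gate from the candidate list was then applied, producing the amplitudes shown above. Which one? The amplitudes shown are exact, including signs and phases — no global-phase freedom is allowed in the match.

It was H(w1) that produced the state shown.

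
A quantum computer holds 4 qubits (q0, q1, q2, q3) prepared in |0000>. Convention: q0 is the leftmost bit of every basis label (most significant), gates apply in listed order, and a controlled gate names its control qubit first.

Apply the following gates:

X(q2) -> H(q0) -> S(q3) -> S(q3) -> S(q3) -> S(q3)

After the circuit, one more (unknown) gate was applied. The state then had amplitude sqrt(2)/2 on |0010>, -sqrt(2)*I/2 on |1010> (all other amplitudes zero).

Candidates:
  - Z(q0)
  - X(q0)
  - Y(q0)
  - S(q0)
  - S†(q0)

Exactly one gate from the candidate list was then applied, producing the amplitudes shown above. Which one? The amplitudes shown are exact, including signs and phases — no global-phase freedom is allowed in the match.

The unique candidate consistent with the amplitudes is S†(q0). Key observation: steps 3-6 multiply out to the identity, so the circuit reduces to the remaining gates.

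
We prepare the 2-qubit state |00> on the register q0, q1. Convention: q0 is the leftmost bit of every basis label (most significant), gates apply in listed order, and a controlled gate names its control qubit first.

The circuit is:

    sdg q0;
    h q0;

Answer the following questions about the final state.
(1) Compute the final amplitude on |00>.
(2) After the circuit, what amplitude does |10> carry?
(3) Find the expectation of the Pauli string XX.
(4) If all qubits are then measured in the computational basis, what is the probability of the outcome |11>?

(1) The final state's coefficient on |00> equals sqrt(2)/2.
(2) The amplitude on |10> is sqrt(2)/2.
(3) The observable XX averages to 0.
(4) A full measurement returns |11> with probability 0.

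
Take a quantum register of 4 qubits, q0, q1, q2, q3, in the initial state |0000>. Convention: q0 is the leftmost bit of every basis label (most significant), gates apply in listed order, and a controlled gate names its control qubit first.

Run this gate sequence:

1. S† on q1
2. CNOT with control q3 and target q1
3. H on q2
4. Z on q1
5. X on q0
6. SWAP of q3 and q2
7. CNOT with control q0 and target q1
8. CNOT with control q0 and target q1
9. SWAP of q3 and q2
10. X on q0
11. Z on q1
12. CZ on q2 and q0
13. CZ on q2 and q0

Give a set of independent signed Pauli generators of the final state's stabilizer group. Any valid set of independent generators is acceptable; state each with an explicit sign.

The stabilizer group can be generated by +IIXI, +ZIII, +IZII, +IIIZ, among other valid generating sets. Key observation: gates 4-11 undo each other exactly, leaving only the rest of the circuit to track.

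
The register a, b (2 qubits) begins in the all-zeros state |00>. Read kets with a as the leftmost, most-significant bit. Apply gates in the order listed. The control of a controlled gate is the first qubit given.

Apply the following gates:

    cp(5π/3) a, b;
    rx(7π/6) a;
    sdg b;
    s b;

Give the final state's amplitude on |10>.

The final state's coefficient on |10> equals I*(-sqrt(6) - sqrt(2))/4.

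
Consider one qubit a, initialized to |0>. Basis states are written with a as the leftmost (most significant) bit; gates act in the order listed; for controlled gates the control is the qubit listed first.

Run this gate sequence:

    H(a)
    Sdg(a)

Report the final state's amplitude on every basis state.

After the circuit, the state carries amplitude sqrt(2)/2 on |0>, -sqrt(2)*I/2 on |1>.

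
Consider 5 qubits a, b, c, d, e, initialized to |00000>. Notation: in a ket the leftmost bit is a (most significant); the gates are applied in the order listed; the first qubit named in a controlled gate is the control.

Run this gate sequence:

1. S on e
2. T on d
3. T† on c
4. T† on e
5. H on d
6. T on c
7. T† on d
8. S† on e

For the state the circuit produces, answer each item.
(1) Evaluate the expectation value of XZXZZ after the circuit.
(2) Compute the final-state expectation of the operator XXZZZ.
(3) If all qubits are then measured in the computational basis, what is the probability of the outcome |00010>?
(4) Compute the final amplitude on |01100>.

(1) In the final state, XZXZZ has expectation 0.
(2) The observable XXZZZ averages to 0.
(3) The probability of measuring |00010> is 1/2.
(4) The final state's coefficient on |01100> equals 0.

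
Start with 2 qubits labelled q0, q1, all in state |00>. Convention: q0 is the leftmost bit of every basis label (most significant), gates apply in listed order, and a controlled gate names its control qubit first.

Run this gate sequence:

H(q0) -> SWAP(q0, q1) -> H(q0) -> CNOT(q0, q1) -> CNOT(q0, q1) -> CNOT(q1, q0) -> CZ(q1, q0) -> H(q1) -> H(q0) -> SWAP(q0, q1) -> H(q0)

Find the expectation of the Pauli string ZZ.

The observable ZZ averages to 1.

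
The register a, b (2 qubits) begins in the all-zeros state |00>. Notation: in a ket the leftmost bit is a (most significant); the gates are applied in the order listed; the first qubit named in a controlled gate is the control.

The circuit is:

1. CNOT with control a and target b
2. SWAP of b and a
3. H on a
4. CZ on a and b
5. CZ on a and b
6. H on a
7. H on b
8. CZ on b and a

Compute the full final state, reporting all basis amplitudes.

The resulting statevector has amplitude sqrt(2)/2 on |00>, sqrt(2)/2 on |01>, 0 on |10>, 0 on |11>. Key observation: the block from step 3 through step 6 cancels to the identity and can be dropped.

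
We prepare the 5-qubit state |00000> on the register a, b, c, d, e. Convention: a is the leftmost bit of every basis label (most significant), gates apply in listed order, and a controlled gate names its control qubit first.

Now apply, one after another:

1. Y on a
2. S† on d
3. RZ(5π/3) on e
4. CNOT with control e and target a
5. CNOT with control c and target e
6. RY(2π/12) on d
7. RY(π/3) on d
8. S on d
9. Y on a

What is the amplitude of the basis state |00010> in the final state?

The final state's coefficient on |00010> equals -sqrt(2)*exp(2*I*pi/3)/2.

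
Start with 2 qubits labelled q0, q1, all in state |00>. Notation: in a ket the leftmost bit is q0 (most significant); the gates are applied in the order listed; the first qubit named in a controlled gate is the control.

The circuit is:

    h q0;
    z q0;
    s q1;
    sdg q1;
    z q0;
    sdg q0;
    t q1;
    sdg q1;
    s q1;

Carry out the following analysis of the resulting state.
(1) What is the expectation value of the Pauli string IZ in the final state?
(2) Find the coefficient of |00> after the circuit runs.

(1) In the final state, IZ has expectation 1. Key observation: gates 2-5 undo each other exactly, leaving only the rest of the circuit to track.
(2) |00> carries amplitude sqrt(2)/2 in the final state.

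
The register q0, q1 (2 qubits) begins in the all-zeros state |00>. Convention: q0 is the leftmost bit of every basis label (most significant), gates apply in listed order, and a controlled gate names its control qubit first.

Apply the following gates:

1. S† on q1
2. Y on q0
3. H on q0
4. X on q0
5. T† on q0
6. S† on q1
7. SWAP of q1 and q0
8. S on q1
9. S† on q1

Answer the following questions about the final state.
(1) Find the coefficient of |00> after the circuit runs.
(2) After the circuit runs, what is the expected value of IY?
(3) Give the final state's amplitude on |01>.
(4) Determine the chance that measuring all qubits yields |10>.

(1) The final state's coefficient on |00> equals -sqrt(2)*I/2.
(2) The expectation value of IY is sqrt(2)/2.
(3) |01> carries amplitude sqrt(2)*exp(I*pi/4)/2 in the final state.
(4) The probability of measuring |10> is 0.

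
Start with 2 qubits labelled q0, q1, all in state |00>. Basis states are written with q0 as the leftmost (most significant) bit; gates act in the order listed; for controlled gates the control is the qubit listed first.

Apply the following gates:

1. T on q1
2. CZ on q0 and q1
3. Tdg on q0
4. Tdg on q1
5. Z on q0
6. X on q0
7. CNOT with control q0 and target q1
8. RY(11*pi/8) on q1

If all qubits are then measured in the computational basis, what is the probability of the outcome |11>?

A full measurement returns |11> with probability cos(5*pi/16)**2.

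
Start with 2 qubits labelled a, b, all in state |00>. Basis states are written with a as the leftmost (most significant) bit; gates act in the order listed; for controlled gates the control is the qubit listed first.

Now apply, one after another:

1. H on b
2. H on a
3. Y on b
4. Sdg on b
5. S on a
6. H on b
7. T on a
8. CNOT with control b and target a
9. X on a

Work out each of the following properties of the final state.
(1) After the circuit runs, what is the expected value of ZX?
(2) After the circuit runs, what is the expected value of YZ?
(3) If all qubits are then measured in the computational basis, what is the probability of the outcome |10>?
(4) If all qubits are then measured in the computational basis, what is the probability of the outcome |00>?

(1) The observable ZX averages to -sqrt(2)/2.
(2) In the final state, YZ has expectation -sqrt(2)/2.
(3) A full measurement returns |10> with probability 1/4.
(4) The probability of measuring |00> is 1/4.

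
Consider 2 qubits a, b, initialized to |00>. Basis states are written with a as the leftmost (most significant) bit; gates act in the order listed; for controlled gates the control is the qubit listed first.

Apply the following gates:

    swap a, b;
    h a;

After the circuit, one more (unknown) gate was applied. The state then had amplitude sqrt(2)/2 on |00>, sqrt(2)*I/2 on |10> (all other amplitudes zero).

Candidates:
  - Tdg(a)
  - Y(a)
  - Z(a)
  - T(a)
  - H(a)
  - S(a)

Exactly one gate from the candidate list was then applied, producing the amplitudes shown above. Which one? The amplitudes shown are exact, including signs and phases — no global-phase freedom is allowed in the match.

The applied gate was S(a).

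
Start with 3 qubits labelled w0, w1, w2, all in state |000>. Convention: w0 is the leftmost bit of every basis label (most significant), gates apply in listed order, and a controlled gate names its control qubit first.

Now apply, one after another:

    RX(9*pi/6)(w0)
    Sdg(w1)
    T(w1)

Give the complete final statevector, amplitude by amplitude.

The final amplitudes are -sqrt(2)/2 on |000>, -sqrt(2)*I/2 on |100>, and 0 on every other basis state.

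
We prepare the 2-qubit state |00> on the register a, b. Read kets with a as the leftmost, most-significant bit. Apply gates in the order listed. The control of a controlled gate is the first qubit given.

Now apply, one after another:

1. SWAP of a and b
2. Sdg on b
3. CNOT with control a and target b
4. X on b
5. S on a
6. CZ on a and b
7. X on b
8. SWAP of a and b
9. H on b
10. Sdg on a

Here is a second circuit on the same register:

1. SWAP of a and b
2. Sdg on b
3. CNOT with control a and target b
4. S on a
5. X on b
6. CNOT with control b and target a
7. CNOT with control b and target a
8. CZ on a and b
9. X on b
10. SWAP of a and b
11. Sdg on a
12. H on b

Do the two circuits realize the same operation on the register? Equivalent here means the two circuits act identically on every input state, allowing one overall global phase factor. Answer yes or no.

Yes, they are equivalent — the unitaries differ by at most a global phase.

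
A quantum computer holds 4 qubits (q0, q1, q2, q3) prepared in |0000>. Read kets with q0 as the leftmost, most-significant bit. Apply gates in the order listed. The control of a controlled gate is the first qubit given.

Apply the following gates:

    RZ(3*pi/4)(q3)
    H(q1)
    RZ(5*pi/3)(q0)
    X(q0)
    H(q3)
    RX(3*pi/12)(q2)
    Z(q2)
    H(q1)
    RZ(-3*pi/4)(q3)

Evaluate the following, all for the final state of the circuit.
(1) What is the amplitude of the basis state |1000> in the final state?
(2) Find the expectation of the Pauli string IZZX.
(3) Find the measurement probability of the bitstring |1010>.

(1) The final state's coefficient on |1000> equals -sqrt(2*sqrt(2) + 4)*exp(I*pi/6)/4.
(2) The observable IZZX averages to -1/2.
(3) A full measurement returns |1010> with probability 1/4 - sqrt(2)/8.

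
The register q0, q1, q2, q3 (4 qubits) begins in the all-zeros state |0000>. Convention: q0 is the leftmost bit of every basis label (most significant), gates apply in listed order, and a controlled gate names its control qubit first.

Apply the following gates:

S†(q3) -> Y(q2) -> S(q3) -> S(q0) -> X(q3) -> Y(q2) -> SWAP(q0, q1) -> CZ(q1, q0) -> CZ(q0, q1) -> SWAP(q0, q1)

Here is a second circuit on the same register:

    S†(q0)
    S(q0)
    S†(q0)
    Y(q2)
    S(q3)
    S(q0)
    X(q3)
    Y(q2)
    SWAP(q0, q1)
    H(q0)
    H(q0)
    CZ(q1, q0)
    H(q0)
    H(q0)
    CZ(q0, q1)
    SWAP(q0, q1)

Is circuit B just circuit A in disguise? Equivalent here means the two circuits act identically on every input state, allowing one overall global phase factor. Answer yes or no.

No, they are not equivalent — no single phase factor reconciles the two unitaries.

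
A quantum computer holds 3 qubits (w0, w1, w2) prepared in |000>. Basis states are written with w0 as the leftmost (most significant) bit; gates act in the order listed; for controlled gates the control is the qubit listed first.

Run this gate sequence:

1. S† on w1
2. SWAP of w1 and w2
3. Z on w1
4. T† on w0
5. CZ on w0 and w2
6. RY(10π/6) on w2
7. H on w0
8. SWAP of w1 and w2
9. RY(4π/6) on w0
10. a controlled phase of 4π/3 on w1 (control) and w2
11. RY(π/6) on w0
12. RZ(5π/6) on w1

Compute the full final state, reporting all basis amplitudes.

The resulting statevector has amplitude -sqrt(3)*exp(7*I*pi/12)/4 on |000>, 0 on |001>, -exp(5*I*pi/12)/4 on |010>, 0 on |011>, 3*exp(7*I*pi/12)/4 on |100>, 0 on |101>, sqrt(3)*exp(5*I*pi/12)/4 on |110>, 0 on |111>.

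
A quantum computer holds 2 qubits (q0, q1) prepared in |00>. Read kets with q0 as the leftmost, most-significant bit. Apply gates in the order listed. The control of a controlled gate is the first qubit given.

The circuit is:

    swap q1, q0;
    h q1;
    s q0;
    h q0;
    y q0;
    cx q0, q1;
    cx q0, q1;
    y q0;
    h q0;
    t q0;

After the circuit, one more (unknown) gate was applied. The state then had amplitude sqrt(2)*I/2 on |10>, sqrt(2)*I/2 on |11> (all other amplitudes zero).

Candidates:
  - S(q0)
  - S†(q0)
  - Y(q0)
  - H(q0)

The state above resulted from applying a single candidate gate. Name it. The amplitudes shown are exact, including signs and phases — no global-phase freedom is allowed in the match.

The unique candidate consistent with the amplitudes is Y(q0).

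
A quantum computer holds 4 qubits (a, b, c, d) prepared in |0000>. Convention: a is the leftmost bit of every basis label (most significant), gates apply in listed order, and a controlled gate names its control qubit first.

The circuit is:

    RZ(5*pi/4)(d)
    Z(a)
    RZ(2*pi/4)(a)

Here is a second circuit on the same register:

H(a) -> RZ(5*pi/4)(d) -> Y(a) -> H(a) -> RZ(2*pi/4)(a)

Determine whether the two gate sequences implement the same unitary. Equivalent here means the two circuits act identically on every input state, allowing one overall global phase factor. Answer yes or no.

No, they are not equivalent — no single phase factor reconciles the two unitaries.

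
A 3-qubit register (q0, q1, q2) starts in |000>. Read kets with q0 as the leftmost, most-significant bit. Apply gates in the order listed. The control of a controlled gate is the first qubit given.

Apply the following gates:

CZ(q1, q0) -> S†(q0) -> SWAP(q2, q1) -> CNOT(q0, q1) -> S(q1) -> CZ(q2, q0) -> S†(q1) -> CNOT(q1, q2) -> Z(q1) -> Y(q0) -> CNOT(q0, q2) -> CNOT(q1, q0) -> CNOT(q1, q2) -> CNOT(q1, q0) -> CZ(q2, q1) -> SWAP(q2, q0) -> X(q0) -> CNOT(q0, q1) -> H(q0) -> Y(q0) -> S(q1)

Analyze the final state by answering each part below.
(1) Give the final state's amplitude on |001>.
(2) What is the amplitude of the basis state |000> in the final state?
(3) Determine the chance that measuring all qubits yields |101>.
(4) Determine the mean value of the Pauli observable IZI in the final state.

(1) |001> carries amplitude sqrt(2)/2 in the final state.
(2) The amplitude on |000> is 0.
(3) The probability of measuring |101> is 1/2.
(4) The observable IZI averages to 1.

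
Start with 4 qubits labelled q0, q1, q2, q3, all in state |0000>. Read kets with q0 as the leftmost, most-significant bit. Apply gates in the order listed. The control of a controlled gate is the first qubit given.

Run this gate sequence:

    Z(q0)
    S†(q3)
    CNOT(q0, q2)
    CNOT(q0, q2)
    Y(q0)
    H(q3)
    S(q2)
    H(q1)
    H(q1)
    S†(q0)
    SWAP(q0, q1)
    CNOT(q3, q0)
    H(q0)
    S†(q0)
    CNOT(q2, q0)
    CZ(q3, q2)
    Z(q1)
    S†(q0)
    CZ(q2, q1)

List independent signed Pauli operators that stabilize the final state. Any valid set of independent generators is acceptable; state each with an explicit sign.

One valid set of independent stabilizer generators is -XIIZ, +ZIIX, -IZII, +IIZI (any independent generating set of the same group is equally correct). Key observation: the block from step 3 through step 4 cancels to the identity and can be dropped.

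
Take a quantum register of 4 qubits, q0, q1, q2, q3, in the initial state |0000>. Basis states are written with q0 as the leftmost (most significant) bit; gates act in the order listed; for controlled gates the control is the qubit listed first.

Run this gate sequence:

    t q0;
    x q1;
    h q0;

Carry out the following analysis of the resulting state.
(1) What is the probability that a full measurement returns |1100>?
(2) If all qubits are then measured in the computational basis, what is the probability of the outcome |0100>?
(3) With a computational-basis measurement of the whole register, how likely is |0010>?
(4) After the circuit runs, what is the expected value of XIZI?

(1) A full measurement returns |1100> with probability 1/2.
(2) The probability of measuring |0100> is 1/2.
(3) Outcome |0010> occurs with probability 0.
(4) The expectation value of XIZI is 1.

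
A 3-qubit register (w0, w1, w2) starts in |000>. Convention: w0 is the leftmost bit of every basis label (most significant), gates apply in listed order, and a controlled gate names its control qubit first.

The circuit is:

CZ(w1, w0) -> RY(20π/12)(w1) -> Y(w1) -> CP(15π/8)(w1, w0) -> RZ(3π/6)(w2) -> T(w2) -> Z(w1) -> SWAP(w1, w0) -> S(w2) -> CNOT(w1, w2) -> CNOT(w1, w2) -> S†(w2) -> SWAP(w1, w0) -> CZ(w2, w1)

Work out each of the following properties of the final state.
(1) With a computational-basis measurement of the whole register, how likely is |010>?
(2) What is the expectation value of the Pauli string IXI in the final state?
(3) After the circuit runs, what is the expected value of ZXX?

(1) A full measurement returns |010> with probability 3/4. Key observation: gates 8-13 undo each other exactly, leaving only the rest of the circuit to track.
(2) The observable IXI averages to -sqrt(3)/2.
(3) The observable ZXX averages to 0.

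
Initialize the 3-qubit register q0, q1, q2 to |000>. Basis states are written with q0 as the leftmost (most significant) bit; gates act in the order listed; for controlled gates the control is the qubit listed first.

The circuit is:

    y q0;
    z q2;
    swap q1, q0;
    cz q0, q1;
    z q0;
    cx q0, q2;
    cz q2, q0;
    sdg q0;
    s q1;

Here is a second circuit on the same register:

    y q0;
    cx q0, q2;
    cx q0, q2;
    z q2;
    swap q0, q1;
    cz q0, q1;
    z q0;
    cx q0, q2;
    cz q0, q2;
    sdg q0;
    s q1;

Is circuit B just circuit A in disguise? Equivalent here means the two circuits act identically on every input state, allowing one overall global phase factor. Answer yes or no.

Yes — the two circuits implement the same unitary up to a global phase.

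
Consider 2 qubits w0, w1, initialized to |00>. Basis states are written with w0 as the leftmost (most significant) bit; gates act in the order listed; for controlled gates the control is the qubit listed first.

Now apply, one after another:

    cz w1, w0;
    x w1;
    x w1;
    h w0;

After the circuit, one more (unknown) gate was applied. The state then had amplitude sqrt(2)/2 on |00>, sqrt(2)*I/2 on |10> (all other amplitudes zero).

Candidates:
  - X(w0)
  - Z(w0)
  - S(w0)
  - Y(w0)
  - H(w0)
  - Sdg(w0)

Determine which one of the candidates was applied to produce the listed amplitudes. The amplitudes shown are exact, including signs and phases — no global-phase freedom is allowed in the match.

The applied gate was S(w0).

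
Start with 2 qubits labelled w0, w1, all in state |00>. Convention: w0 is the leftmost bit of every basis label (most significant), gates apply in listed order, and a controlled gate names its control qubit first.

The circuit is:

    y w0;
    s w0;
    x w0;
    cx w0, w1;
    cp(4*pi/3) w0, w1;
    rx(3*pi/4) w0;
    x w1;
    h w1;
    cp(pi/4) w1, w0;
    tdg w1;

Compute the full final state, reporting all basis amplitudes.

After the circuit, the state carries amplitude -sqrt(4 - 2*sqrt(2))/4 on |00>, -sqrt(4 - 2*sqrt(2))*exp(3*I*pi/4)/4 on |01>, I*sqrt(2*sqrt(2) + 4)/4 on |10>, -I*sqrt(2*sqrt(2) + 4)/4 on |11>.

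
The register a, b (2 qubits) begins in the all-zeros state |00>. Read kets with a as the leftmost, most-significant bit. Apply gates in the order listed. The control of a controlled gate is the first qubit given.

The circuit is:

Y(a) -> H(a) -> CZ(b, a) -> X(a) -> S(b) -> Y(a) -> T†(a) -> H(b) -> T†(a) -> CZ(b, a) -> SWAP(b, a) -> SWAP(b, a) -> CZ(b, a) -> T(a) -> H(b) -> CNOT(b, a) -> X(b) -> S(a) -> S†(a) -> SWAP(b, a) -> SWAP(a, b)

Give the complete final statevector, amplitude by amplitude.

The final amplitudes are 0 on |00>, sqrt(2)/2 on |01>, 0 on |10>, -sqrt(2)*exp(3*I*pi/4)/2 on |11>. Key observation: steps 8-15 multiply out to the identity, so the circuit reduces to the remaining gates.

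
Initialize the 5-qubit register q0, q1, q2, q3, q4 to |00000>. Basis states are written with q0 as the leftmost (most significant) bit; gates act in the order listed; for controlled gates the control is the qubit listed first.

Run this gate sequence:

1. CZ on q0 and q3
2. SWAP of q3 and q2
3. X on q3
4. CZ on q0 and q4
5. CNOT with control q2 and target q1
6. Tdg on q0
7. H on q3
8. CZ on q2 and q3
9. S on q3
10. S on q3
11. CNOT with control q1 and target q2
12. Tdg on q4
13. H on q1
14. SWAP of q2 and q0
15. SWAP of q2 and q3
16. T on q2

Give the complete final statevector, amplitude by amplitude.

After the circuit, the state carries amplitude 1/2 on |00000>, exp(I*pi/4)/2 on |00100>, 1/2 on |01000>, exp(I*pi/4)/2 on |01100>, and 0 on every other basis state.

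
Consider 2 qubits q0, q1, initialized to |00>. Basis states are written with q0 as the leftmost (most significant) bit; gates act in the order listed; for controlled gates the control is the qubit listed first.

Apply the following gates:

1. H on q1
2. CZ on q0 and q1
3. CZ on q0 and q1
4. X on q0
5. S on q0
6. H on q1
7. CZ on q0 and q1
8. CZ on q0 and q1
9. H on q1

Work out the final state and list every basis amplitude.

The final amplitudes are 0 on |00>, 0 on |01>, sqrt(2)*I/2 on |10>, sqrt(2)*I/2 on |11>.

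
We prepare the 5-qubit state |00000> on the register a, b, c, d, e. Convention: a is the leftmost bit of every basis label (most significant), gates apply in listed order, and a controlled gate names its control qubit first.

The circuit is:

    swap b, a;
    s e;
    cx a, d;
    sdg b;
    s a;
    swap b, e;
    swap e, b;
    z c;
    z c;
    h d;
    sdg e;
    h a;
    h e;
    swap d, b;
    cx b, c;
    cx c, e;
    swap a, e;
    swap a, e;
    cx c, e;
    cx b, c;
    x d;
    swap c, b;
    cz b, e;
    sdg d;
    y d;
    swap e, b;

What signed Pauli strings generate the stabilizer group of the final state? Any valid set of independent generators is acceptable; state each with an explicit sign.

The final state is stabilized by the group generated by +XIIII, +IXIII, +IIXII, +IIIZI, +IIIIZ; other independent generating sets are equally valid. Key observation: the block from step 15 through step 20 cancels to the identity and can be dropped.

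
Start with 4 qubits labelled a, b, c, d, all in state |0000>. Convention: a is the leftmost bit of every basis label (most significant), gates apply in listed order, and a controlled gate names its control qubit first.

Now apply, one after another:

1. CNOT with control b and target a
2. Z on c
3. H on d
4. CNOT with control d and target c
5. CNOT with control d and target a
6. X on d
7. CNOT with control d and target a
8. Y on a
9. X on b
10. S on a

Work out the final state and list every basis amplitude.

The resulting statevector has amplitude -sqrt(2)*I/2 on |0101>, -sqrt(2)*I/2 on |0110>, and 0 on every other basis state.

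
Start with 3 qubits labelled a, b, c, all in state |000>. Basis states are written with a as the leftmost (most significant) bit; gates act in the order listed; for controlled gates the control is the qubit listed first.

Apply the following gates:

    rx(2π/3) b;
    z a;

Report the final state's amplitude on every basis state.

The resulting statevector has amplitude 1/2 on |000>, -sqrt(3)*I/2 on |010>, and 0 on every other basis state.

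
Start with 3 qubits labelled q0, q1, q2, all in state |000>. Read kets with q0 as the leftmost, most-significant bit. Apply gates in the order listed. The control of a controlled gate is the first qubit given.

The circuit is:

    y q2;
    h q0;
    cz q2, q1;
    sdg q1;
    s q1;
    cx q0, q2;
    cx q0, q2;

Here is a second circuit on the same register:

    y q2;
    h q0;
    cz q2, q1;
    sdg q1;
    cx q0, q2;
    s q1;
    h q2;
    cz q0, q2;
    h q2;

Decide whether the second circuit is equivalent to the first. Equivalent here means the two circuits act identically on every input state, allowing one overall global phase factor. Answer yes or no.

Yes: on every input state the two circuits agree up to one overall phase factor.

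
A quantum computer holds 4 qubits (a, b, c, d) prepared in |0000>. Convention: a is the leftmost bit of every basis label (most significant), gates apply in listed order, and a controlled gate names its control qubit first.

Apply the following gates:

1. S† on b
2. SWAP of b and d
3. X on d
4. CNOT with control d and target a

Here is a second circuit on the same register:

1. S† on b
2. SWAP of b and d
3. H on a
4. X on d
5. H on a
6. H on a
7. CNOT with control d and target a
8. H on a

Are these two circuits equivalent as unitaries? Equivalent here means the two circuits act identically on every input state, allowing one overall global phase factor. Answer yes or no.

No, they are not equivalent — no single phase factor reconciles the two unitaries.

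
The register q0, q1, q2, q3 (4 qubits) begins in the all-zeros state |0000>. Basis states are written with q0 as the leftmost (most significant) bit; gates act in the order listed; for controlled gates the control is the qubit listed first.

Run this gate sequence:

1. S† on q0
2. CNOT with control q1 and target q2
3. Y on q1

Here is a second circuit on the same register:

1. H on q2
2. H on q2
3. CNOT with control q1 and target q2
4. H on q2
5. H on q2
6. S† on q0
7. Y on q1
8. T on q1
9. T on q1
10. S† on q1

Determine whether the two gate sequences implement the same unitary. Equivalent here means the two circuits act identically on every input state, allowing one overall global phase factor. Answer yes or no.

Yes — the two circuits implement the same unitary up to a global phase.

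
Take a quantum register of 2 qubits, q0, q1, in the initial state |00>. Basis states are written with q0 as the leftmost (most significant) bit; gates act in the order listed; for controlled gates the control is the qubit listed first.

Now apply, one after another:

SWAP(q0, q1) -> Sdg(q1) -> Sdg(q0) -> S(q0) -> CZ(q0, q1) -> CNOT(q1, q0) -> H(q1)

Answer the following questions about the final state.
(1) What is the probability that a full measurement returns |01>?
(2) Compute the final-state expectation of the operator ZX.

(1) Outcome |01> occurs with probability 1/2.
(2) The expectation value of ZX is 1.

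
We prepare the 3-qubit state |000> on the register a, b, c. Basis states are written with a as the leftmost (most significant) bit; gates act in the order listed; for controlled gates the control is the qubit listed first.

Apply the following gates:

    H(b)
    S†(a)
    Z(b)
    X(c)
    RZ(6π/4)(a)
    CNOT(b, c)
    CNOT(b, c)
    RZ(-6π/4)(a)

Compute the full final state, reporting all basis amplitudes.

The resulting statevector has amplitude sqrt(2)/2 on |001>, -sqrt(2)/2 on |011>, and 0 on every other basis state. Key observation: gates 5-8 undo each other exactly, leaving only the rest of the circuit to track.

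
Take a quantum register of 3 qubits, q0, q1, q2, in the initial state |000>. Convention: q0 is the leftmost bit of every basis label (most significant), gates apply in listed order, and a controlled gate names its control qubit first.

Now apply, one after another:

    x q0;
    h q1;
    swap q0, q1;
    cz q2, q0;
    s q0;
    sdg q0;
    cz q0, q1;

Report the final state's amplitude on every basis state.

After the circuit, the state carries amplitude sqrt(2)/2 on |010>, -sqrt(2)/2 on |110>, and 0 on every other basis state. Key observation: the block from step 5 through step 6 cancels to the identity and can be dropped.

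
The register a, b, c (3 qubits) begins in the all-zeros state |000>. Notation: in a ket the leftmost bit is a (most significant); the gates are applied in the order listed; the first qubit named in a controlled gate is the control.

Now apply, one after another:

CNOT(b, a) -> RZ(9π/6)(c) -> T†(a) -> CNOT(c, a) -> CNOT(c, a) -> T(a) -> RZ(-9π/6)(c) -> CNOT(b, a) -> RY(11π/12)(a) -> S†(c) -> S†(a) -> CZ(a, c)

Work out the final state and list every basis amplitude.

The final amplitudes are -sqrt(6 - 3*sqrt(2))/4 + sqrt(sqrt(2) + 2)/4 on |000>, -I*sqrt(3*sqrt(2) + 6)/4 - I*sqrt(2 - sqrt(2))/4 on |100>, and 0 on every other basis state. Key observation: the block from step 1 through step 8 cancels to the identity and can be dropped.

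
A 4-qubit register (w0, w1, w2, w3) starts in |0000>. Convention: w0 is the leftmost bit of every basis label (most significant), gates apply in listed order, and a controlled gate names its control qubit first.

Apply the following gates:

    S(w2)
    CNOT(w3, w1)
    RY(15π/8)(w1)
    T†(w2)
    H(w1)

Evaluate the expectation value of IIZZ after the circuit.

The expectation value of IIZZ is 1.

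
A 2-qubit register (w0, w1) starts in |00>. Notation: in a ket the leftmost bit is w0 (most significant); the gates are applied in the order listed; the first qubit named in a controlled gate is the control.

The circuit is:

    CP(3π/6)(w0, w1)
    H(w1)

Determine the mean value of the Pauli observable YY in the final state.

In the final state, YY has expectation 0.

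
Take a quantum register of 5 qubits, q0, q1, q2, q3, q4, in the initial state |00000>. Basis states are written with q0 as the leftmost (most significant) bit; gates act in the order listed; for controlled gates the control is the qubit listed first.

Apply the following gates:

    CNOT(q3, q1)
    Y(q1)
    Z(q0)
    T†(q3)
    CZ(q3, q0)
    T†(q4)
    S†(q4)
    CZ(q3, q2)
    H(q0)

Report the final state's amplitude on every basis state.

After the circuit, the state carries amplitude sqrt(2)*I/2 on |01000>, sqrt(2)*I/2 on |11000>, and 0 on every other basis state.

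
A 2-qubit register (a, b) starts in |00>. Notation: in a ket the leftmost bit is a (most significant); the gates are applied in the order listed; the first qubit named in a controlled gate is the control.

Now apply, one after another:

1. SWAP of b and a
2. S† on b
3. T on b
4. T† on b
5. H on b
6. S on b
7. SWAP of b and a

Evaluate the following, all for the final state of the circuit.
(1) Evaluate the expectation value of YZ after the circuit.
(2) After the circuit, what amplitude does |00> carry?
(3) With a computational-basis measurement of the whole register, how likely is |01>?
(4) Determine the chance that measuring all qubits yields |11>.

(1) The expectation value of YZ is 1.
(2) The amplitude on |00> is sqrt(2)/2.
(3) Outcome |01> occurs with probability 0.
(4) A full measurement returns |11> with probability 0.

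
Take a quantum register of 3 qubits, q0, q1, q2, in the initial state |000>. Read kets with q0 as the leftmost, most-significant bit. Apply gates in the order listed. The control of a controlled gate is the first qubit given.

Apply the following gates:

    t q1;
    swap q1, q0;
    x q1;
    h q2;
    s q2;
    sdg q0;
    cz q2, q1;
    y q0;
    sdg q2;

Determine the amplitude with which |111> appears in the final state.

The final state's coefficient on |111> equals -sqrt(2)*I/2.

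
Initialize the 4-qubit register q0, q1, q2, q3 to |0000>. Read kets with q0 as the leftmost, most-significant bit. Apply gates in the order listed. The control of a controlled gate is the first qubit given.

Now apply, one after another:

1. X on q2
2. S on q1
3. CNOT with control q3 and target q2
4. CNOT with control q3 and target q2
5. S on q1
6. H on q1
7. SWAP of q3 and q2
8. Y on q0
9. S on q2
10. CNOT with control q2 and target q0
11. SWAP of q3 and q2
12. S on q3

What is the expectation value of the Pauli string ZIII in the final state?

The expectation value of ZIII is -1. Key observation: the block from step 3 through step 4 cancels to the identity and can be dropped.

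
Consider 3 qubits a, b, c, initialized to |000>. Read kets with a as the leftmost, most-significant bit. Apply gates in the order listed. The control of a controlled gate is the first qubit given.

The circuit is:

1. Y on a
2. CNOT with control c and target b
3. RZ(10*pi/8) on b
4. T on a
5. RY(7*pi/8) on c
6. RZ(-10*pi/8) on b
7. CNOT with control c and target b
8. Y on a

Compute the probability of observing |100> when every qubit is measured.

The probability of measuring |100> is 0.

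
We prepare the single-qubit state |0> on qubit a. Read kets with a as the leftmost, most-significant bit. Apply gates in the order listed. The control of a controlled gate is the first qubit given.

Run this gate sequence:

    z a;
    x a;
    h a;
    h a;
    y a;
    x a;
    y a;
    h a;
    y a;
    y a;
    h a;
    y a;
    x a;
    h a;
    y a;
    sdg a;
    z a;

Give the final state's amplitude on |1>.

The amplitude on |1> is sqrt(2)*I/2. Key observation: steps 6-13 multiply out to the identity, so the circuit reduces to the remaining gates.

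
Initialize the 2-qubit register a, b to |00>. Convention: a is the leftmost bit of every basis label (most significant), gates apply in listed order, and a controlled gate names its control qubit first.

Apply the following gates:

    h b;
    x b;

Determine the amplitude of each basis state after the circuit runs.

The final amplitudes are sqrt(2)/2 on |00>, sqrt(2)/2 on |01>, 0 on |10>, 0 on |11>.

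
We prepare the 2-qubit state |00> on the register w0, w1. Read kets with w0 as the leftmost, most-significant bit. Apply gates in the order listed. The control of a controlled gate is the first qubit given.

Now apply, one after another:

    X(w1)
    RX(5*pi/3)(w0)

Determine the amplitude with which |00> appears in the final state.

The final state's coefficient on |00> equals 0.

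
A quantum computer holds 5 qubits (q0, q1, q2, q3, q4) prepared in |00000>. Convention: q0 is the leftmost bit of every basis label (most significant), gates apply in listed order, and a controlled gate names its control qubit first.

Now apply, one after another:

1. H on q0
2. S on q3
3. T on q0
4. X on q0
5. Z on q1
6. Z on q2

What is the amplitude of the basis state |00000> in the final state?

The amplitude on |00000> is sqrt(2)*exp(I*pi/4)/2.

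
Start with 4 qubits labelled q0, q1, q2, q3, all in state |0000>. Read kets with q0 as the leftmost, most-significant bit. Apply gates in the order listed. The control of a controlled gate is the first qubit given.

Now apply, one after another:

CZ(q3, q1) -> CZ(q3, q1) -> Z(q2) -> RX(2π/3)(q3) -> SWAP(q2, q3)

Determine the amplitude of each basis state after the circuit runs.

The resulting statevector has amplitude 1/2 on |0000>, -sqrt(3)*I/2 on |0010>, and 0 on every other basis state. Key observation: the block from step 1 through step 2 cancels to the identity and can be dropped.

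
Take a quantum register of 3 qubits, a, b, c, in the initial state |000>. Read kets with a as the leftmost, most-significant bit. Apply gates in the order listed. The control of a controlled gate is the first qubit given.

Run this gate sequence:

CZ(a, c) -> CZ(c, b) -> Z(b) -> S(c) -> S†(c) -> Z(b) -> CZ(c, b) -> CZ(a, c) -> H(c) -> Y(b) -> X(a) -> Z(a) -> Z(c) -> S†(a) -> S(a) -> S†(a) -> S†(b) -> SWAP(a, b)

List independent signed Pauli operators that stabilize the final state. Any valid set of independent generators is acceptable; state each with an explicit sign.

One valid set of independent stabilizer generators is -IIX, -ZII, -IZI (any independent generating set of the same group is equally correct). Key observation: gates 1-8 undo each other exactly, leaving only the rest of the circuit to track.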